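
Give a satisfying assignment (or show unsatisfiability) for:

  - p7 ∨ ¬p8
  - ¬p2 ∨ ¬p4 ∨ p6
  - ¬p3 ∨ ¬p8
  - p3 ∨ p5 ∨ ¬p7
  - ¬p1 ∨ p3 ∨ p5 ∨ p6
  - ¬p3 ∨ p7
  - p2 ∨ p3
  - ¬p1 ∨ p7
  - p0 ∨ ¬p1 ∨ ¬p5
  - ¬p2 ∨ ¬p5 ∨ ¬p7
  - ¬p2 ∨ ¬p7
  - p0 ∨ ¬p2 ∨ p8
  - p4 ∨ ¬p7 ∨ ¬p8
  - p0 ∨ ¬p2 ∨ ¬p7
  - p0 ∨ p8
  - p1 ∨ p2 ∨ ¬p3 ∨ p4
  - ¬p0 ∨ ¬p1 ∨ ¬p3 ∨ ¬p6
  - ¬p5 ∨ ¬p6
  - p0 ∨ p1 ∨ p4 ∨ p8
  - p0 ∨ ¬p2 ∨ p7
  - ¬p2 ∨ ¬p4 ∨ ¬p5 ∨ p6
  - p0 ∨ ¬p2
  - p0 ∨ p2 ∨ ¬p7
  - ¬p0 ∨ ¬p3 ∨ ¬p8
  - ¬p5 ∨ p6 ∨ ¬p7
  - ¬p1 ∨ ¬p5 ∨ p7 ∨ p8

p0 = True; p1 = False; p2 = True; p3 = False; p4 = False; p5 = True; p6 = False; p7 = False; p8 = False

Set p0 = True.
Set p1 = False.
Set p2 = True.
  then (¬p2 ∨ ¬p7) forces p7 = False.
  then (p7 ∨ ¬p8) forces p8 = False.
  then (¬p3 ∨ p7) forces p3 = False.
Set p4 = False.
Set p5 = True.
  then (¬p5 ∨ ¬p6) forces p6 = False.
All clauses satisfied.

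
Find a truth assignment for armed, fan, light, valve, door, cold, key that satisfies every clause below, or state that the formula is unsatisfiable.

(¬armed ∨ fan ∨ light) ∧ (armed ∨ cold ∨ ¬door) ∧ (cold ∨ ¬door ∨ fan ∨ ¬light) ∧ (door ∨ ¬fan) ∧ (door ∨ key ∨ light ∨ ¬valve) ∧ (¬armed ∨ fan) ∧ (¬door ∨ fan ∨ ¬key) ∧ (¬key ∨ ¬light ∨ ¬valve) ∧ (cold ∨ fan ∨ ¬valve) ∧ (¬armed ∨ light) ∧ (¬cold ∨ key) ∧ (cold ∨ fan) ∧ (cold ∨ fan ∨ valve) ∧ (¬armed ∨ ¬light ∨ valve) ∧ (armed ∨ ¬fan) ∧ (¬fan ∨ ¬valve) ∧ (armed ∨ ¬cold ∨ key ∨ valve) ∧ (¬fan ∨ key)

armed: False, fan: False, light: False, valve: False, door: False, cold: True, key: True

Try armed = True:
  (¬armed ∨ fan) forces fan = True.
  (door ∨ ¬fan) forces door = True.
  (¬armed ∨ light) forces light = True.
  (¬armed ∨ ¬light ∨ valve) forces valve = True.
  clause (¬fan ∨ ¬valve) is falsified — backtrack.
So armed = False.
  then (armed ∨ ¬fan) forces fan = False.
  then (cold ∨ fan) forces cold = True.
  then (¬cold ∨ key) forces key = True.
  then (¬door ∨ fan ∨ ¬key) forces door = False.
Set light = False.
Set valve = False.
All clauses satisfied.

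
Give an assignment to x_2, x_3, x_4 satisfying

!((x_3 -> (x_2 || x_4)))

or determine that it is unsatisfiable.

x_2=F; x_3=T; x_4=F

  !((x_3 -> (x_2 || x_4))) = True
    x_3 -> (x_2 || x_4) = False
      x_2 || x_4 = False
The formula evaluates to True.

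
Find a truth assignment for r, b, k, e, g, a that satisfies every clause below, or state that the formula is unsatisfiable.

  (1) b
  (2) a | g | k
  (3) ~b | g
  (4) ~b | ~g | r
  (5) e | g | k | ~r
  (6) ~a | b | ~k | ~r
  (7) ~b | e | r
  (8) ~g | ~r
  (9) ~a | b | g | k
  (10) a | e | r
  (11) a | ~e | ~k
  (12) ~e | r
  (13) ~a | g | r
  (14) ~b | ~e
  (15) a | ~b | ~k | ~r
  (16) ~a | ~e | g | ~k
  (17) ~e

Unsatisfiable

Case b = True:
  (~b | g) forces g = True.
  (~b | ~g | r) forces r = True.
  Clause (~g | ~r) is falsified — contradiction.
Case b = False:
  Clause (b) is falsified — contradiction.
Both cases fail, so the formula is unsatisfiable.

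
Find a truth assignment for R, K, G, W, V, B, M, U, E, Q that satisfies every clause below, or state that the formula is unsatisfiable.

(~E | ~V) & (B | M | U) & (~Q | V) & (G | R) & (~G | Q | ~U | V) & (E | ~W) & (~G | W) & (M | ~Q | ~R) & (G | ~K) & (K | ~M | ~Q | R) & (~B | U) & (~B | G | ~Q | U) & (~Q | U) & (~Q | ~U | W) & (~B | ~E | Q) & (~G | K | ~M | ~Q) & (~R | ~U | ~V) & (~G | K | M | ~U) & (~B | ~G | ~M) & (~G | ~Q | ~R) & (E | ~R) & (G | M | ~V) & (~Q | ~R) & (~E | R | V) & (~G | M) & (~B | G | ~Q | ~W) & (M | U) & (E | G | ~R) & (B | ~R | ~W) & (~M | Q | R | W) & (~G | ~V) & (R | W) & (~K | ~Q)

Try R = False:
  (G | R) forces G = True.
  (~G | W) forces W = True.
  (E | ~W) forces E = True.
  (~E | ~V) forces V = False.
  clause (~E | R | V) is falsified — backtrack.
So R = True.
  then (E | ~R) forces E = True.
  then (~Q | ~R) forces Q = False.
  then (~E | ~V) forces V = False.
  then (~B | ~E | Q) forces B = False.
  then (B | ~R | ~W) forces W = False.
  then (~G | W) forces G = False.
  then (G | ~K) forces K = False.
Set M = True.
Set U = True.
All clauses satisfied.

R: True, K: False, G: False, W: False, V: False, B: False, M: True, U: True, E: True, Q: False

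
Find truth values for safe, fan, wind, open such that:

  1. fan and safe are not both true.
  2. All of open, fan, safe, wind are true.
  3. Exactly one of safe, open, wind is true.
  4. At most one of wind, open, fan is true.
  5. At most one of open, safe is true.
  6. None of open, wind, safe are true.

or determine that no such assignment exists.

UNSATISFIABLE

Case safe = True:
  Constraint (6) is violated (safe=T) — contradiction.
Case safe = False:
  Constraint (2) is violated (safe=F) — contradiction.
Both cases fail — unsatisfiable.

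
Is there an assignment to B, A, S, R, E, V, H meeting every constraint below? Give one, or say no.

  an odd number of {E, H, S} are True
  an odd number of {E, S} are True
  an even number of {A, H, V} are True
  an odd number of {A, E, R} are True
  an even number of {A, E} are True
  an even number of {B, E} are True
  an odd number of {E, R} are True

B=F; A=F; S=T; R=T; E=F; V=F; H=F

{E, H, S}: 1 true → odd ✓
{E, S}: 1 true → odd ✓
{A, H, V}: 0 true → even ✓
{A, E, R}: 1 true → odd ✓
{A, E}: 0 true → even ✓
{B, E}: 0 true → even ✓
{E, R}: 1 true → odd ✓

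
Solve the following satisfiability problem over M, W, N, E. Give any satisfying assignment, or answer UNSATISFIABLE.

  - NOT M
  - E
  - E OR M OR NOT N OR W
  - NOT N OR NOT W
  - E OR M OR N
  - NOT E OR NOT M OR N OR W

M: False; W: True; N: False; E: True

Unit clause (NOT M) forces M = False.
Unit clause (E) forces E = True.
Set W = True.
  then (NOT N OR NOT W) forces N = False.
Check each clause:
  (NOT M): NOT M holds.
  (E): E holds.
  (E OR M OR NOT N OR W): E holds.
  (NOT N OR NOT W): NOT N holds.
  (E OR M OR N): E holds.
  (NOT E OR NOT M OR N OR W): NOT M holds.
All clauses satisfied.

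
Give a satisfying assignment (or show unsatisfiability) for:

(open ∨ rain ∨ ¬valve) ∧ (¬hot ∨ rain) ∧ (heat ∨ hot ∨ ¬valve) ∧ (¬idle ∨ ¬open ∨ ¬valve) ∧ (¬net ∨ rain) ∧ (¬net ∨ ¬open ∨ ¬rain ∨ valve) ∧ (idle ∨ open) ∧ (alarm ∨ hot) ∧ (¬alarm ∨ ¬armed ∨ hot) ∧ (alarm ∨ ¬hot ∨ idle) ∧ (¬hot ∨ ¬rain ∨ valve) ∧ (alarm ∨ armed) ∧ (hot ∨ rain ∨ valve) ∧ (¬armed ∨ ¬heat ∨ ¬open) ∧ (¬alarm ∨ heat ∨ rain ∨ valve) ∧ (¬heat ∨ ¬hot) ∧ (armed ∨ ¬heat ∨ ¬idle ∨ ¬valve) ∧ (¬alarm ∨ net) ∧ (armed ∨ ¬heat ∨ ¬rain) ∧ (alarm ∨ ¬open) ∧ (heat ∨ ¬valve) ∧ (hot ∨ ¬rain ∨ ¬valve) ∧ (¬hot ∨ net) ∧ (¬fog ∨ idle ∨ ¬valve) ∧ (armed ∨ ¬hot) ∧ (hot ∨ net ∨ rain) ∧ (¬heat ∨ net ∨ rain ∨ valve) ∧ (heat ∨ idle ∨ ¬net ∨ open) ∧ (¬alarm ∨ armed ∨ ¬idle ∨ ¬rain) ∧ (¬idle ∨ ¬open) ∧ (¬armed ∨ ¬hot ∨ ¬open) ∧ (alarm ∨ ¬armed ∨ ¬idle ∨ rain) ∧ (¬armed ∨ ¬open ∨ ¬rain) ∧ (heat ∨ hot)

Unsatisfiable

Case hot = True:
  (¬hot ∨ rain) forces rain = True.
  (¬hot ∨ ¬rain ∨ valve) forces valve = True.
  (¬heat ∨ ¬hot) forces heat = False.
  Clause (heat ∨ ¬valve) is falsified — contradiction.
Case hot = False:
  (alarm ∨ hot) forces alarm = True.
  (¬alarm ∨ ¬armed ∨ hot) forces armed = False.
  (¬alarm ∨ net) forces net = True.
  (¬net ∨ rain) forces rain = True.
  (armed ∨ ¬heat ∨ ¬rain) forces heat = False.
  Clause (heat ∨ hot) is falsified — contradiction.
Both cases fail, so the formula is unsatisfiable.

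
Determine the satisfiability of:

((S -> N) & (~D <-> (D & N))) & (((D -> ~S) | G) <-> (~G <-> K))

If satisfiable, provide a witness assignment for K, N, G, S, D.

K = False; N = False; G = True; S = False; D = True

  (S -> N) & (~D <-> (D & N)) = True
    S -> N = True
    ~D <-> (D & N) = True
      ~D = False
      D & N = False
  ((D -> ~S) | G) <-> (~G <-> K) = True
    (D -> ~S) | G = True
      D -> ~S = True
        ~S = True
    ~G <-> K = True
      ~G = False
Both conjuncts True, so the formula holds.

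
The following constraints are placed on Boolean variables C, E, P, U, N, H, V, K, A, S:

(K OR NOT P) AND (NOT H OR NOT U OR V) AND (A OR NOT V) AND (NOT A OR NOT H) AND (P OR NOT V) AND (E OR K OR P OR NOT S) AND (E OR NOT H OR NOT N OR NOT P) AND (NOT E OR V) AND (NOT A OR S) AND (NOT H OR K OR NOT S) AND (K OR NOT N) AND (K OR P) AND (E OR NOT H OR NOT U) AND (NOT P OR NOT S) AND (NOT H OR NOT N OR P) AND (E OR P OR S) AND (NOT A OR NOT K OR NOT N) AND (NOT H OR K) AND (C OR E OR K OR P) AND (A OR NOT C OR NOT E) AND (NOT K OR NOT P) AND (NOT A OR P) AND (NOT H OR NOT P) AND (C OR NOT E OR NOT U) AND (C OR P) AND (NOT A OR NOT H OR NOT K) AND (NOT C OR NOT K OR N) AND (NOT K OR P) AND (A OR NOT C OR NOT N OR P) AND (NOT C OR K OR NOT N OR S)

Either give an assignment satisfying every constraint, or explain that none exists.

Unsatisfiable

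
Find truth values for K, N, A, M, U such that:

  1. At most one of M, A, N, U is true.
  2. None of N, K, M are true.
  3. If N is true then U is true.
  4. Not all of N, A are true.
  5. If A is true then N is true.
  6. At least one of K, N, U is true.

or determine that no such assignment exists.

K=F, N=F, A=F, M=F, U=T

  (1) {M, A, N, U}: 1 true — at most one ✓
  (2) {N, K, M}: 0 true — none ✓
  (3) N=F ⇒ U: vacuous ✓
  (4) {N, A}: 0/2 true — not all ✓
  (5) A=F ⇒ N: vacuous ✓
  (6) {K, N, U}: 1 true — at least one ✓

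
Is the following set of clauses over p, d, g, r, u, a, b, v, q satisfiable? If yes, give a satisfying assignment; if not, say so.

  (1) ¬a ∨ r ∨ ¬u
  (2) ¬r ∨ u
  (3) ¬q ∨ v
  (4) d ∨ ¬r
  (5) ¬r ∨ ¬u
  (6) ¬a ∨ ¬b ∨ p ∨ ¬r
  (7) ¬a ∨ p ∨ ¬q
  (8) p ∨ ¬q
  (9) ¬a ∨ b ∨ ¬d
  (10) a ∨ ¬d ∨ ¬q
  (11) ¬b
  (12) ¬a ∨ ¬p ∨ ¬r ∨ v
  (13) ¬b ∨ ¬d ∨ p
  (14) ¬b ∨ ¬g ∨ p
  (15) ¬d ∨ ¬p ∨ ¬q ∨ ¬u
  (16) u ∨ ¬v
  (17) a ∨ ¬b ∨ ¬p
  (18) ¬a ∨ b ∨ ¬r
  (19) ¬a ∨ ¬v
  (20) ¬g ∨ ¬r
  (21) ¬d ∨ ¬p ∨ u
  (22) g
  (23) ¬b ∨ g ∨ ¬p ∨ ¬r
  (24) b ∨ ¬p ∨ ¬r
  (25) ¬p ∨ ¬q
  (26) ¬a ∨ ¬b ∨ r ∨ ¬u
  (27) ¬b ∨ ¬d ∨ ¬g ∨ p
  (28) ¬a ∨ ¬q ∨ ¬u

p = False, d = False, g = True, r = False, u = False, a = True, b = False, v = False, q = False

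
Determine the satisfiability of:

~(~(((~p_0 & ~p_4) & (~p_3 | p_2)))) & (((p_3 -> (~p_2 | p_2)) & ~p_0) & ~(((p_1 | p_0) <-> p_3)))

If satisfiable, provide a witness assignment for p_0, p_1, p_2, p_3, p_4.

p_0 = False; p_1 = True; p_2 = True; p_3 = False; p_4 = False

  ~(~(((~p_0 & ~p_4) & (~p_3 | p_2)))) = True
    ~(((~p_0 & ~p_4) & (~p_3 | p_2))) = False
      (~p_0 & ~p_4) & (~p_3 | p_2) = True
        ~p_0 & ~p_4 = True
          ~p_0 = True
          ~p_4 = True
        ~p_3 | p_2 = True
          ~p_3 = True
  ((p_3 -> (~p_2 | p_2)) & ~p_0) & ~(((p_1 | p_0) <-> p_3)) = True
    (p_3 -> (~p_2 | p_2)) & ~p_0 = True
      p_3 -> (~p_2 | p_2) = True
        ~p_2 | p_2 = True
          ~p_2 = False
      ~p_0 = True
    ~(((p_1 | p_0) <-> p_3)) = True
      (p_1 | p_0) <-> p_3 = False
        p_1 | p_0 = True
Both conjuncts True, so the formula holds.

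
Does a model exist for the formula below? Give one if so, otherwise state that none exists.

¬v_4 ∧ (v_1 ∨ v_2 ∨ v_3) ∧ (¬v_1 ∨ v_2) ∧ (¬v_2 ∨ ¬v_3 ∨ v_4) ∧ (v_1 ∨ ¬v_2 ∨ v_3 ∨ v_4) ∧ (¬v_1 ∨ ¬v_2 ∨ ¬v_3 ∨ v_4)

Unit clause (¬v_4) forces v_4 = False.
Set v_1 = True.
  then (¬v_1 ∨ v_2) forces v_2 = True.
  then (¬v_2 ∨ ¬v_3 ∨ v_4) forces v_3 = False.
Check each clause:
  (¬v_4): ¬v_4 holds.
  (v_1 ∨ v_2 ∨ v_3): v_1 holds.
  (¬v_1 ∨ v_2): v_2 holds.
  (¬v_2 ∨ ¬v_3 ∨ v_4): ¬v_3 holds.
  (v_1 ∨ ¬v_2 ∨ v_3 ∨ v_4): v_1 holds.
  (¬v_1 ∨ ¬v_2 ∨ ¬v_3 ∨ v_4): ¬v_3 holds.
All clauses satisfied.

v_1=T, v_2=T, v_3=F, v_4=F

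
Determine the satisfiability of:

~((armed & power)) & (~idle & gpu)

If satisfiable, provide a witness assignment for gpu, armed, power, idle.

gpu: True, armed: False, power: True, idle: False

  ~((armed & power)) = True
    armed & power = False
  ~idle & gpu = True
    ~idle = True
Both conjuncts True, so the formula holds.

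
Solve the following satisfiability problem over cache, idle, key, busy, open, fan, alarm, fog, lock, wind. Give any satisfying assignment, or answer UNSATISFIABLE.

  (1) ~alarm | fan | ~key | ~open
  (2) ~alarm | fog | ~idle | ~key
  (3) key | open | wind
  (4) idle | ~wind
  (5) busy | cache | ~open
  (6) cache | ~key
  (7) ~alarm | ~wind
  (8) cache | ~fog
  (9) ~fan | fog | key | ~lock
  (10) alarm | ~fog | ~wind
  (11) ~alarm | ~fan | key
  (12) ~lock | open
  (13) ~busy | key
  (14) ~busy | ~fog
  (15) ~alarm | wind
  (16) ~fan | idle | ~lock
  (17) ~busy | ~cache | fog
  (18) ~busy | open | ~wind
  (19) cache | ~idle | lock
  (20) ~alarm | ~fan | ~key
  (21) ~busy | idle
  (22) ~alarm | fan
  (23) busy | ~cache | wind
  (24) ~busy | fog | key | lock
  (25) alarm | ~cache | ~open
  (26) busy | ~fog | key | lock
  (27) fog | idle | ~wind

cache = True, idle = True, key = True, busy = False, open = False, fan = False, alarm = False, fog = False, lock = False, wind = True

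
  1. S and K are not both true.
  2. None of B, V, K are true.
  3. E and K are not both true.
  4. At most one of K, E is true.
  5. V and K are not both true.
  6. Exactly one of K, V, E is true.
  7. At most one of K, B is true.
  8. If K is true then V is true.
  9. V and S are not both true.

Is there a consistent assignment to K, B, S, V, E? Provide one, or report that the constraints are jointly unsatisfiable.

K = False; B = False; S = False; V = False; E = True

  (1) S=F, K=F — not both ✓
  (2) {B, V, K}: 0 true — none ✓
  (3) E=T, K=F — not both ✓
  (4) {K, E}: 1 true — at most one ✓
  (5) V=F, K=F — not both ✓
  (6) {K, V, E}: 1 true — exactly one ✓
  (7) {K, B}: 0 true — at most one ✓
  (8) K=F ⇒ V: vacuous ✓
  (9) V=F, S=F — not both ✓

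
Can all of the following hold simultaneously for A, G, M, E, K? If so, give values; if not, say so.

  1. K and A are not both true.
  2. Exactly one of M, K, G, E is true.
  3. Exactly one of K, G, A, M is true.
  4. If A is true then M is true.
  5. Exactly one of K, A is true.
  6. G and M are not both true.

A = False; G = False; M = False; E = False; K = True

  (1) K=T, A=F — not both ✓
  (2) {M, K, G, E}: 1 true — exactly one ✓
  (3) {K, G, A, M}: 1 true — exactly one ✓
  (4) A=F ⇒ M: vacuous ✓
  (5) {K, A}: 1 true — exactly one ✓
  (6) G=F, M=F — not both ✓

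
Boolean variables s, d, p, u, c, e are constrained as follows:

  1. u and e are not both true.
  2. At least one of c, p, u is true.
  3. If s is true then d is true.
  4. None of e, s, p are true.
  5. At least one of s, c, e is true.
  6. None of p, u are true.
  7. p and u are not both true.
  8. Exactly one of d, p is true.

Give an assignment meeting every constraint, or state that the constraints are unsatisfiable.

s = False; d = True; p = False; u = False; c = True; e = False

  (1) u=F, e=F — not both ✓
  (2) {c, p, u}: 1 true — at least one ✓
  (3) s=F ⇒ d: vacuous ✓
  (4) {e, s, p}: 0 true — none ✓
  (5) {s, c, e}: 1 true — at least one ✓
  (6) {p, u}: 0 true — none ✓
  (7) p=F, u=F — not both ✓
  (8) {d, p}: 1 true — exactly one ✓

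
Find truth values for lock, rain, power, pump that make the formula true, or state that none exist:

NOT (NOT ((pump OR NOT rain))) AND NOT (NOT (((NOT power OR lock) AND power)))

lock = True; rain = True; power = True; pump = True

  NOT (NOT ((pump OR NOT rain))) = True
    NOT ((pump OR NOT rain)) = False
      pump OR NOT rain = True
        NOT rain = False
  NOT (NOT (((NOT power OR lock) AND power))) = True
    NOT (((NOT power OR lock) AND power)) = False
      (NOT power OR lock) AND power = True
        NOT power OR lock = True
          NOT power = False
Both conjuncts True, so the formula holds.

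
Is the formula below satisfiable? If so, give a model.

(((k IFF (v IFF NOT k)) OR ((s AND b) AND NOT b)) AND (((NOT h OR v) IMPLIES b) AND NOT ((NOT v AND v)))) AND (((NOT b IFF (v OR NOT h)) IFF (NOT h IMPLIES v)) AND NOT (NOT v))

Case v = True: the formula simplifies to (((k IFF NOT k) OR ((s AND b) AND NOT b)) AND b) AND NOT b.
  b = True: the conjunct NOT b is False.
  b = False: the conjunct b is False.
Case v = False: the conjunct NOT (NOT v) becomes NOT (NOT False) = False.
Both cases fail — unsatisfiable.

No satisfying assignment exists.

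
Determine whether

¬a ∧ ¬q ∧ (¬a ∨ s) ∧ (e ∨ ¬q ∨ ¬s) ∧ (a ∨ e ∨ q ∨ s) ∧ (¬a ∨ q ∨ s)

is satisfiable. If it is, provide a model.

Unit clause (¬a) forces a = False.
Unit clause (¬q) forces q = False.
Set e = False.
  then (a ∨ e ∨ q ∨ s) forces s = True.
All clauses satisfied.

q=F; a=F; e=F; s=T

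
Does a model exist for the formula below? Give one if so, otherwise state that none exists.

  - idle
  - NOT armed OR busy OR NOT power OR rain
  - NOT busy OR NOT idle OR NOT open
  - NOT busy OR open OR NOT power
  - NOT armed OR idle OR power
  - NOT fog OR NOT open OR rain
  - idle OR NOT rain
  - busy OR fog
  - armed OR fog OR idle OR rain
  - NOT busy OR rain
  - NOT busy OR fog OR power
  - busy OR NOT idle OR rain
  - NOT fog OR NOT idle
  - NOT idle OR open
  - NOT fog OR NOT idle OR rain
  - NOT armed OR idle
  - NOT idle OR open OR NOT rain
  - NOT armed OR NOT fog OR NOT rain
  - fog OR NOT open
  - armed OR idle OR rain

UNSATISFIABLE

Case idle = True:
  (NOT fog OR NOT idle) forces fog = False.
  (busy OR fog) forces busy = True.
  (NOT busy OR NOT idle OR NOT open) forces open = False.
  Clause (NOT idle OR open) is falsified — contradiction.
Case idle = False:
  Clause (idle) is falsified — contradiction.
Both cases fail, so the formula is unsatisfiable.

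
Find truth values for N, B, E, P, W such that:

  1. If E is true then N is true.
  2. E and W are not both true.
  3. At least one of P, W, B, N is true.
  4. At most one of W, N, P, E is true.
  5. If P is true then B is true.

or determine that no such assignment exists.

N = False, B = False, E = False, P = False, W = True

  (1) E=F ⇒ N: vacuous ✓
  (2) E=F, W=T — not both ✓
  (3) {P, W, B, N}: 1 true — at least one ✓
  (4) {W, N, P, E}: 1 true — at most one ✓
  (5) P=F ⇒ B: vacuous ✓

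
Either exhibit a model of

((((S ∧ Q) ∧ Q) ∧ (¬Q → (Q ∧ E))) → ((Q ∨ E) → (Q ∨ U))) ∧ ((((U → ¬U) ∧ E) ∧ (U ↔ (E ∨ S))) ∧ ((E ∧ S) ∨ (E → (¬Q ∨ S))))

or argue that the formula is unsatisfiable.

Unsatisfiable — no assignment works.

Case E = True: the formula simplifies to ((((S ∧ Q) ∧ Q) ∧ (¬Q → Q)) → (Q ∨ U)) ∧ (((U → ¬U) ∧ U) ∧ (S ∨ (¬Q ∨ S))).
  U = True: the conjunct U → ¬U becomes True → ¬True = False.
  U = False: the conjunct U is False.
Case E = False: the conjunct E is False.
Both cases fail — unsatisfiable.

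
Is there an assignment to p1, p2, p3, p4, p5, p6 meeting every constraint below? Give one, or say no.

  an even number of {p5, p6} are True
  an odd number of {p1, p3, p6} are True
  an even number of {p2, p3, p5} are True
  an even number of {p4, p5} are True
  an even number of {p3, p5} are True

p1 = True, p2 = False, p3 = False, p4 = False, p5 = False, p6 = False

{p5, p6}: 0 true → even ✓
{p1, p3, p6}: 1 true → odd ✓
{p2, p3, p5}: 0 true → even ✓
{p4, p5}: 0 true → even ✓
{p3, p5}: 0 true → even ✓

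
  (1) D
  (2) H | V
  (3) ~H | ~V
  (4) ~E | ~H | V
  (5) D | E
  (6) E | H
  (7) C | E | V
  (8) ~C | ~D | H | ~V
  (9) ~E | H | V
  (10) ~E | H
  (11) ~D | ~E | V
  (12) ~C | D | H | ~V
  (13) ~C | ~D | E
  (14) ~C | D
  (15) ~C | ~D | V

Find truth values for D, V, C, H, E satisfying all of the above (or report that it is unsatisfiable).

Unsatisfiable — no assignment works.

Case V = True:
  (D) forces D = True.
  (~H | ~V) forces H = False.
  (E | H) forces E = True.
  Clause (~E | H) is falsified — contradiction.
Case V = False:
  (D) forces D = True.
  (H | V) forces H = True.
  (~E | ~H | V) forces E = False.
  (C | E | V) forces C = True.
  Clause (~C | ~D | E) is falsified — contradiction.
Both cases fail, so the formula is unsatisfiable.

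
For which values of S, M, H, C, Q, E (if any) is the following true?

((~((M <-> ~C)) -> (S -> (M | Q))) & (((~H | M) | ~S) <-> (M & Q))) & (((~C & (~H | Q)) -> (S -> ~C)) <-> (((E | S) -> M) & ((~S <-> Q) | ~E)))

S = False; M = True; H = True; C = True; Q = True; E = False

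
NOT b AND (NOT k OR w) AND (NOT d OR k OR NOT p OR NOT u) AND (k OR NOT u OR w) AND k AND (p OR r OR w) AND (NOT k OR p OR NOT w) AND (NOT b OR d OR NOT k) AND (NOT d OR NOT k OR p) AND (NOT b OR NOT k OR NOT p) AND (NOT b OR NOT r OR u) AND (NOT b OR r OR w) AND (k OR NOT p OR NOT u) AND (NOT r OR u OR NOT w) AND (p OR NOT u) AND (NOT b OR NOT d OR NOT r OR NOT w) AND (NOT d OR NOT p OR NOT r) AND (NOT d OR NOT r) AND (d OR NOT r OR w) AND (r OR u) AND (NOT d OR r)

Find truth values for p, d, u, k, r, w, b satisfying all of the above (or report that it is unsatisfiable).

Unit clause (NOT b) forces b = False.
Unit clause (k) forces k = True.
In (NOT k OR w) only w is left, so w = True.
In (NOT k OR p OR NOT w) only p is left, so p = True.
Try d = True:
  (NOT d OR NOT p OR NOT r) forces r = False.
  clause (NOT d OR r) is falsified — backtrack.
So d = False.
Set u = True.
Set r = False.
All clauses satisfied.

p: True, d: False, u: True, k: True, r: False, w: True, b: False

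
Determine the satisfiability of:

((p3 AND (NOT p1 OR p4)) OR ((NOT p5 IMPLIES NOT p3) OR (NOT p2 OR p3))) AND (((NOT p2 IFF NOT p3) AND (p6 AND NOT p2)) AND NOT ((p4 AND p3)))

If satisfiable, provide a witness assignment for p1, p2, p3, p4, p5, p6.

p1 = False, p2 = False, p3 = False, p4 = False, p5 = True, p6 = True

  (p3 AND (NOT p1 OR p4)) OR ((NOT p5 IMPLIES NOT p3) OR (NOT p2 OR p3)) = True
    p3 AND (NOT p1 OR p4) = False
      NOT p1 OR p4 = True
        NOT p1 = True
    (NOT p5 IMPLIES NOT p3) OR (NOT p2 OR p3) = True
      NOT p5 IMPLIES NOT p3 = True
        NOT p5 = False
        NOT p3 = True
      NOT p2 OR p3 = True
        NOT p2 = True
  ((NOT p2 IFF NOT p3) AND (p6 AND NOT p2)) AND NOT ((p4 AND p3)) = True
    (NOT p2 IFF NOT p3) AND (p6 AND NOT p2) = True
      NOT p2 IFF NOT p3 = True
        NOT p2 = True
        NOT p3 = True
      p6 AND NOT p2 = True
        NOT p2 = True
    NOT ((p4 AND p3)) = True
      p4 AND p3 = False
Both conjuncts True, so the formula holds.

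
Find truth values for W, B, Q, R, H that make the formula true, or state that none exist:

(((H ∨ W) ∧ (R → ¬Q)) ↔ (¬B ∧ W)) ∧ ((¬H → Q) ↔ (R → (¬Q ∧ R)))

W: True; B: False; Q: False; R: False; H: True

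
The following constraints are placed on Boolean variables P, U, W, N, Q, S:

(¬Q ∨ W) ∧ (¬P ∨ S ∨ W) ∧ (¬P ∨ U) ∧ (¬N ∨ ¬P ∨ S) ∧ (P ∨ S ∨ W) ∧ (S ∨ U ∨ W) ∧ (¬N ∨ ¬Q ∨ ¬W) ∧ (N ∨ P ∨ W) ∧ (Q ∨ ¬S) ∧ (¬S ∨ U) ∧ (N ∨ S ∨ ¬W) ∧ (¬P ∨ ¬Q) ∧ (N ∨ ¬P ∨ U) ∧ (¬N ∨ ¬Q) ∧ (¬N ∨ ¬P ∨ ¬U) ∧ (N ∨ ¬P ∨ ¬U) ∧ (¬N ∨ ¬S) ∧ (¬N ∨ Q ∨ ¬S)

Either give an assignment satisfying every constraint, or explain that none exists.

P: False, U: True, W: True, N: True, Q: False, S: False

Set P = False.
Set U = True.
Set W = True.
Set N = True.
  then (¬N ∨ ¬Q ∨ ¬W) forces Q = False.
  then (Q ∨ ¬S) forces S = False.
All clauses satisfied.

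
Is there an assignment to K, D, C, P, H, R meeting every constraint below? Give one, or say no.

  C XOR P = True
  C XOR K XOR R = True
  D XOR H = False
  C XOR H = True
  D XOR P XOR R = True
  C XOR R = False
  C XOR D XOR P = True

K = True, D = False, C = True, P = False, H = False, R = True

C XOR P = T XOR F = True ✓
C XOR K XOR R = T XOR T XOR T = True ✓
D XOR H = F XOR F = False ✓
C XOR H = T XOR F = True ✓
D XOR P XOR R = F XOR F XOR T = True ✓
C XOR R = T XOR T = False ✓
C XOR D XOR P = T XOR F XOR F = True ✓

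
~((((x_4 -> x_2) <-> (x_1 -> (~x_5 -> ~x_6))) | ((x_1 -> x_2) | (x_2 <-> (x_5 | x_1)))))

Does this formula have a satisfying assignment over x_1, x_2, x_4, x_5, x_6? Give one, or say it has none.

x_1 = True; x_2 = False; x_4 = False; x_5 = False; x_6 = True

  ~((((x_4 -> x_2) <-> (x_1 -> (~x_5 -> ~x_6))) | ((x_1 -> x_2) | (x_2 <-> (x_5 | x_1))))) = True
    ((x_4 -> x_2) <-> (x_1 -> (~x_5 -> ~x_6))) | ((x_1 -> x_2) | (x_2 <-> (x_5 | x_1))) = False
      (x_4 -> x_2) <-> (x_1 -> (~x_5 -> ~x_6)) = False
        x_4 -> x_2 = True
        x_1 -> (~x_5 -> ~x_6) = False
          ~x_5 -> ~x_6 = False
            ~x_5 = True
            ~x_6 = False
      (x_1 -> x_2) | (x_2 <-> (x_5 | x_1)) = False
        x_1 -> x_2 = False
        x_2 <-> (x_5 | x_1) = False
          x_5 | x_1 = True
The formula evaluates to True.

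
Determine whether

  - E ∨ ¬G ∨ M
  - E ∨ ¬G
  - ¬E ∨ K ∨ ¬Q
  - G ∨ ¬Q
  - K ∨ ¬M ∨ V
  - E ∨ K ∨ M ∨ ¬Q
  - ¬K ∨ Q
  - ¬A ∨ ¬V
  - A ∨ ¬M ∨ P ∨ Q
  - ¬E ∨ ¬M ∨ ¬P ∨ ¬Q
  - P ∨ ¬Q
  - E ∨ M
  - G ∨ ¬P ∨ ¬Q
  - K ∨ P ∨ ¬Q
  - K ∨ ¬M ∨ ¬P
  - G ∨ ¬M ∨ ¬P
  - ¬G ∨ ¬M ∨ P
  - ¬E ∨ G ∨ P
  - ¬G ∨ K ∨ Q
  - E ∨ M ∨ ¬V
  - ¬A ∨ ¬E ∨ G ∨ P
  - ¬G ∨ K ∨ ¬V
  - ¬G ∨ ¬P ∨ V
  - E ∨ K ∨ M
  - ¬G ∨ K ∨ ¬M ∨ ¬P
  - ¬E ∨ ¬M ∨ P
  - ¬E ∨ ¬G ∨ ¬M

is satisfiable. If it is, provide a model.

Q = True, M = False, G = True, A = False, V = True, E = True, P = True, K = True

Set Q = True.
  then (G ∨ ¬Q) forces G = True.
  then (P ∨ ¬Q) forces P = True.
  then (¬G ∨ ¬P ∨ V) forces V = True.
  then (E ∨ ¬G) forces E = True.
  then (¬E ∨ K ∨ ¬Q) forces K = True.
  then (¬A ∨ ¬V) forces A = False.
  then (¬E ∨ ¬M ∨ ¬P ∨ ¬Q) forces M = False.
All clauses satisfied.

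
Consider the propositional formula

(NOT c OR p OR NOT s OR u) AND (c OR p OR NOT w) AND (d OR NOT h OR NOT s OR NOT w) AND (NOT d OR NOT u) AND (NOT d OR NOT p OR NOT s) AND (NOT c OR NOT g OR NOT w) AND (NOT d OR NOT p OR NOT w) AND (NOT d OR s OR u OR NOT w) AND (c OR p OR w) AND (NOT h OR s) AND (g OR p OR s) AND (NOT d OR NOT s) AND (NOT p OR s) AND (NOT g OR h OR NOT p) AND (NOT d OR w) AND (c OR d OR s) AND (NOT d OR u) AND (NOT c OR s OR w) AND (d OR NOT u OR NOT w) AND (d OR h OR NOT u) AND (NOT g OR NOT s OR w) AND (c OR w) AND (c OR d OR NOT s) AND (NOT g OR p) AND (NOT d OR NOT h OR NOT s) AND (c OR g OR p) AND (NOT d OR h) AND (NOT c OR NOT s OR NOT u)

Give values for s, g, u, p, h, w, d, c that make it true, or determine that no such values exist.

s=T; g=F; u=F; p=T; h=F; w=F; d=F; c=T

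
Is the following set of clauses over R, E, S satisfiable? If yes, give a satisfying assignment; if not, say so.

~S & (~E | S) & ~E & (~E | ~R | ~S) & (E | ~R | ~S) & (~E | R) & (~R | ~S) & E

The formula is unsatisfiable.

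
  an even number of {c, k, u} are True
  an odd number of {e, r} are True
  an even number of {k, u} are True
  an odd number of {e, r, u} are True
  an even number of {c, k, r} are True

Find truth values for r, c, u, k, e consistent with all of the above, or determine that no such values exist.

r = False, c = False, u = False, k = False, e = True

{c, k, u}: 0 true → even ✓
{e, r}: 1 true → odd ✓
{k, u}: 0 true → even ✓
{e, r, u}: 1 true → odd ✓
{c, k, r}: 0 true → even ✓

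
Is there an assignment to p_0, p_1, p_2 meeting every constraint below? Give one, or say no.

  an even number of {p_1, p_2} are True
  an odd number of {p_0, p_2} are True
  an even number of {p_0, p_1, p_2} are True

p_0: False; p_1: True; p_2: True

{p_1, p_2}: 2 true → even ✓
{p_0, p_2}: 1 true → odd ✓
{p_0, p_1, p_2}: 2 true → even ✓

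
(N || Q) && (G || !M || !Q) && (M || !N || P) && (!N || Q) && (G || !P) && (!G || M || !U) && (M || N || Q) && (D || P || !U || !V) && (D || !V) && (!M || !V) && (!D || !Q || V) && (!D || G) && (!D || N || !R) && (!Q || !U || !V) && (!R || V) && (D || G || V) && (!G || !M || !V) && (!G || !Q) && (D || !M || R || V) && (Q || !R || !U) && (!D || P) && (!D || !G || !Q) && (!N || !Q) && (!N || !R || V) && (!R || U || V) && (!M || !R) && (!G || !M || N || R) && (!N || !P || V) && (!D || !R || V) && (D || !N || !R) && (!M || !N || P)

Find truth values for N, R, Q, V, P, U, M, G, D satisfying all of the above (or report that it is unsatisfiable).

No satisfying assignment exists.

Case G = True:
  (!G || !Q) forces Q = False.
  (N || Q) forces N = True.
  Clause (!N || Q) is falsified — contradiction.
Case G = False:
  (G || !P) forces P = False.
  (!D || G) forces D = False.
  (D || !V) forces V = False.
  Clause (D || G || V) is falsified — contradiction.
Both cases fail, so the formula is unsatisfiable.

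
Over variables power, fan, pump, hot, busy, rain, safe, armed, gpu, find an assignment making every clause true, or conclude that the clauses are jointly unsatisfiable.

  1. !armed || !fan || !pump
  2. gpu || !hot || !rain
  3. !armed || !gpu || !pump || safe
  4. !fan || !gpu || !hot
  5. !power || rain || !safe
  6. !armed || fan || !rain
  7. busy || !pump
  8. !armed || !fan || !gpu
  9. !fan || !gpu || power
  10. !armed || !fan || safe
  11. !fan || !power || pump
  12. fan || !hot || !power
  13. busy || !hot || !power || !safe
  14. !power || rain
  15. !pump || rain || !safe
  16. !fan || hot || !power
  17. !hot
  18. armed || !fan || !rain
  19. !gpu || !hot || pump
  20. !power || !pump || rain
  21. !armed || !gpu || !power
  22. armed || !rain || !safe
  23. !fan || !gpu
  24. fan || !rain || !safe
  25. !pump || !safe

power: False, fan: False, pump: True, hot: False, busy: True, rain: True, safe: False, armed: False, gpu: True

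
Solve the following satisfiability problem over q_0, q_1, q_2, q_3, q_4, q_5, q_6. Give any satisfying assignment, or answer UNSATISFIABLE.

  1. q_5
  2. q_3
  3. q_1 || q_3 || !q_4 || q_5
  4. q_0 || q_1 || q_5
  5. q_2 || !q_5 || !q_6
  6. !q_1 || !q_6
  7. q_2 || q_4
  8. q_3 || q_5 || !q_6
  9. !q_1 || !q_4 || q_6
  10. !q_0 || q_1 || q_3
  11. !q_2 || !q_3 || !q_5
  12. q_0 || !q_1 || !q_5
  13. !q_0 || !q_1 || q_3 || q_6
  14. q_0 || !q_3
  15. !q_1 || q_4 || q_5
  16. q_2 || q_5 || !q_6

Unit clause (q_5) forces q_5 = True.
Unit clause (q_3) forces q_3 = True.
In (!q_2 || !q_3 || !q_5) only !q_2 is left, so q_2 = False.
In (q_0 || !q_3) only q_0 is left, so q_0 = True.
In (q_2 || !q_5 || !q_6) only !q_6 is left, so q_6 = False.
In (q_2 || q_4) only q_4 is left, so q_4 = True.
In (!q_1 || !q_4 || q_6) only !q_1 is left, so q_1 = False.
All clauses satisfied.

q_0 = True, q_1 = False, q_2 = False, q_3 = True, q_4 = True, q_5 = True, q_6 = False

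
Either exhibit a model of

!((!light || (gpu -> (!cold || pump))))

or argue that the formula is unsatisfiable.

light=T, gpu=T, pump=F, cold=T

  !((!light || (gpu -> (!cold || pump)))) = True
    !light || (gpu -> (!cold || pump)) = False
      !light = False
      gpu -> (!cold || pump) = False
        !cold || pump = False
          !cold = False
The formula evaluates to True.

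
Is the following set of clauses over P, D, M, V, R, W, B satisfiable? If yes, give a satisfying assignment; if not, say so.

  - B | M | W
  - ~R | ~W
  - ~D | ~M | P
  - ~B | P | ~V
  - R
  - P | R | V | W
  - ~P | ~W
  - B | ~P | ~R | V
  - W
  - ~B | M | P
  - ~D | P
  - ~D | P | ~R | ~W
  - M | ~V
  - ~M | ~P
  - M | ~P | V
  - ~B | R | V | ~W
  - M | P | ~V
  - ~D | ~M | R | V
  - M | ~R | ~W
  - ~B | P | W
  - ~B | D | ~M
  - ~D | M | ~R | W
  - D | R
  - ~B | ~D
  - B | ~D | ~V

Case R = True:
  (~R | ~W) forces W = False.
  Clause (W) is falsified — contradiction.
Case R = False:
  Clause (R) is falsified — contradiction.
Both cases fail, so the formula is unsatisfiable.

No satisfying assignment exists.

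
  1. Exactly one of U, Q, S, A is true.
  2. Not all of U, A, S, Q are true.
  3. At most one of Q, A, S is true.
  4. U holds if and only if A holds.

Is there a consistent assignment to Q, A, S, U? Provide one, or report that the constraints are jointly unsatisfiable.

Q = False, A = False, S = True, U = False

  (1) {U, Q, S, A}: 1 true — exactly one ✓
  (2) {U, A, S, Q}: 1/4 true — not all ✓
  (3) {Q, A, S}: 1 true — at most one ✓
  (4) U=F, A=F — same ✓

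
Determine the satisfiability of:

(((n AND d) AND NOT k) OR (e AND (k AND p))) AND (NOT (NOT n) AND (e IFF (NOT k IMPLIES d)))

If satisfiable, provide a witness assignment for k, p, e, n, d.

k = True, p = True, e = True, n = True, d = True

  ((n AND d) AND NOT k) OR (e AND (k AND p)) = True
    (n AND d) AND NOT k = False
      n AND d = True
      NOT k = False
    e AND (k AND p) = True
      k AND p = True
  NOT (NOT n) AND (e IFF (NOT k IMPLIES d)) = True
    NOT (NOT n) = True
      NOT n = False
    e IFF (NOT k IMPLIES d) = True
      NOT k IMPLIES d = True
        NOT k = False
Both conjuncts True, so the formula holds.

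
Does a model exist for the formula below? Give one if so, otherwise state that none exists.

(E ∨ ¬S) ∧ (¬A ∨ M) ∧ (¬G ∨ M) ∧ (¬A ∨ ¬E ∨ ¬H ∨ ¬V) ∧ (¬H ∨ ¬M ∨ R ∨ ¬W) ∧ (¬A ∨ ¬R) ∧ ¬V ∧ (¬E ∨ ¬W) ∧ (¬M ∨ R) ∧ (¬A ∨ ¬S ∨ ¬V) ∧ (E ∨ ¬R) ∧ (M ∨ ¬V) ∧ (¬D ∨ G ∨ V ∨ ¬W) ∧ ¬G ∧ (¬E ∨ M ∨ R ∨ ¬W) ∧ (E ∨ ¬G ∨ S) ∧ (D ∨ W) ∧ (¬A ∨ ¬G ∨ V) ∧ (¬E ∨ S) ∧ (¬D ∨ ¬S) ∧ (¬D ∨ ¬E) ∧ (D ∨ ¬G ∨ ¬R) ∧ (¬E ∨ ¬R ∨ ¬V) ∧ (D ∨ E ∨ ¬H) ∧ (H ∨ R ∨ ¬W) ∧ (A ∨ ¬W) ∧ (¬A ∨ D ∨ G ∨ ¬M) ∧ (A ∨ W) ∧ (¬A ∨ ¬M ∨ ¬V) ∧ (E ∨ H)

Unsatisfiable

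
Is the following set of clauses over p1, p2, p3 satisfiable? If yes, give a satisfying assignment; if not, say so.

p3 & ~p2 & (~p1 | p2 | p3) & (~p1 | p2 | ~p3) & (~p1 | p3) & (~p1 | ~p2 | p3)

Unit clause (p3) forces p3 = True.
Unit clause (~p2) forces p2 = False.
In (~p1 | p2 | ~p3) only ~p1 is left, so p1 = False.
Check each clause:
  (p3): p3 holds.
  (~p2): ~p2 holds.
  (~p1 | p2 | p3): ~p1 holds.
  (~p1 | p2 | ~p3): ~p1 holds.
  (~p1 | p3): ~p1 holds.
  (~p1 | ~p2 | p3): ~p1 holds.
All clauses satisfied.

p1=F; p2=F; p3=T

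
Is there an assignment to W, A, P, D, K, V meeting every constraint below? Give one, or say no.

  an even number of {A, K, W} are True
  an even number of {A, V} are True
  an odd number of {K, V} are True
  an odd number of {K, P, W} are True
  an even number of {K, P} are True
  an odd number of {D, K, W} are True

W = True, A = False, P = True, D = True, K = True, V = False

{A, K, W}: 2 true → even ✓
{A, V}: 0 true → even ✓
{K, V}: 1 true → odd ✓
{K, P, W}: 3 true → odd ✓
{K, P}: 2 true → even ✓
{D, K, W}: 3 true → odd ✓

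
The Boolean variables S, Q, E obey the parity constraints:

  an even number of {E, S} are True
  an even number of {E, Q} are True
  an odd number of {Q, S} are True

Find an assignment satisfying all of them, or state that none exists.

Adding constraints 1, 2, 3 mod 2: every variable appears an even number of times on the left, so the left side is 0.
But the right sides sum to 1 (mod 2). 0 ≠ 1 — the system is inconsistent.

UNSATISFIABLE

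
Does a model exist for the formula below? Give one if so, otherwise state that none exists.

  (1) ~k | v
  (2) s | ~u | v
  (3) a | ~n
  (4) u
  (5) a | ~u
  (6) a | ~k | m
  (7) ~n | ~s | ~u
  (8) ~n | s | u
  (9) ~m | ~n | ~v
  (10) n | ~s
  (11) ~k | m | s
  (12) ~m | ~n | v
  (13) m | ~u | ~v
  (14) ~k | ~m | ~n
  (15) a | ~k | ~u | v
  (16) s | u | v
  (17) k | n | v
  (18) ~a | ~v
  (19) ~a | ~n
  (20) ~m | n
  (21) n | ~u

Case n = True:
  (a | ~n) forces a = True.
  Clause (~a | ~n) is falsified — contradiction.
Case n = False:
  (u) forces u = True.
  Clause (n | ~u) is falsified — contradiction.
Both cases fail, so the formula is unsatisfiable.

Unsatisfiable — no assignment works.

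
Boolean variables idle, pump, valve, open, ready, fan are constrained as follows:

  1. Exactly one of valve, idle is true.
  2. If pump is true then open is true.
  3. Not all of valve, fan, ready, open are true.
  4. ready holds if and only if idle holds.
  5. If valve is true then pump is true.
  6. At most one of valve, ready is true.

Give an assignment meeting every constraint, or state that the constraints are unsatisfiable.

idle: True, pump: True, valve: False, open: True, ready: True, fan: False

  (1) {valve, idle}: 1 true — exactly one ✓
  (2) pump=T ⇒ open: T ✓
  (3) {valve, fan, ready, open}: 2/4 true — not all ✓
  (4) ready=T, idle=T — same ✓
  (5) valve=F ⇒ pump: vacuous ✓
  (6) {valve, ready}: 1 true — at most one ✓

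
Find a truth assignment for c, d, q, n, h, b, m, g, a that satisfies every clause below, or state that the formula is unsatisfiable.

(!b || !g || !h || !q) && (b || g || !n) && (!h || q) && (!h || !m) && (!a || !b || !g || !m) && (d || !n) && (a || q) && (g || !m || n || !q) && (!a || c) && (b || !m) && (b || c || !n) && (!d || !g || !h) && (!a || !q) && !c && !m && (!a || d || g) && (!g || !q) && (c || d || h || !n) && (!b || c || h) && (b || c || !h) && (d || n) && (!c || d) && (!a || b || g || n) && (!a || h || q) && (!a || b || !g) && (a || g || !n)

Unit clause (!c) forces c = False.
Unit clause (!m) forces m = False.
In (!a || c) only !a is left, so a = False.
In (a || q) only q is left, so q = True.
In (!g || !q) only !g is left, so g = False.
In (a || g || !n) only !n is left, so n = False.
In (d || n) only d is left, so d = True.
Set h = False.
  then (!b || c || h) forces b = False.
All clauses satisfied.

c: False, d: True, q: True, n: False, h: False, b: False, m: False, g: False, a: False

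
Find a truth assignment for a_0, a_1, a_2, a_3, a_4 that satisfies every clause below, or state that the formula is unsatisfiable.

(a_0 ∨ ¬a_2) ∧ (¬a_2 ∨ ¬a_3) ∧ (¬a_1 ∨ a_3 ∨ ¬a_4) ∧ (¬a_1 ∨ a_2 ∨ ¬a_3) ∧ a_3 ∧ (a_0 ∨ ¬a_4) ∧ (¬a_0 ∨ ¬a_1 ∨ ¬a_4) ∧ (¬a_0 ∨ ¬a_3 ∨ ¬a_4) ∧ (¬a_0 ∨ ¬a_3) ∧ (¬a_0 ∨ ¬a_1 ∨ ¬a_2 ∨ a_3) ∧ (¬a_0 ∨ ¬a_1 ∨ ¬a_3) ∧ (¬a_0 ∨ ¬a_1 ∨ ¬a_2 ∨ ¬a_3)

Unit clause (a_3) forces a_3 = True.
In (¬a_0 ∨ ¬a_3) only ¬a_0 is left, so a_0 = False.
In (a_0 ∨ ¬a_2) only ¬a_2 is left, so a_2 = False.
In (¬a_1 ∨ a_2 ∨ ¬a_3) only ¬a_1 is left, so a_1 = False.
In (a_0 ∨ ¬a_4) only ¬a_4 is left, so a_4 = False.
All clauses satisfied.

a_0: False; a_1: False; a_2: False; a_3: True; a_4: False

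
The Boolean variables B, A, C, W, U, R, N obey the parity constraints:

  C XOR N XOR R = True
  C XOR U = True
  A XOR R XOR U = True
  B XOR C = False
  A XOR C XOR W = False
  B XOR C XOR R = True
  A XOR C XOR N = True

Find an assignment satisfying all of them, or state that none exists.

B = False, A = True, C = False, W = True, U = True, R = True, N = False

C XOR N XOR R = F XOR F XOR T = True ✓
C XOR U = F XOR T = True ✓
A XOR R XOR U = T XOR T XOR T = True ✓
B XOR C = F XOR F = False ✓
A XOR C XOR W = T XOR F XOR T = False ✓
B XOR C XOR R = F XOR F XOR T = True ✓
A XOR C XOR N = T XOR F XOR F = True ✓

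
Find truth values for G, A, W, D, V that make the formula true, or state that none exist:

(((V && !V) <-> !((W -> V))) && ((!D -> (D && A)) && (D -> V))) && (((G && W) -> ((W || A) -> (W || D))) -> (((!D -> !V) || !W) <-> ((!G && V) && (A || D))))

G=F, A=F, W=T, D=T, V=T

  ((V && !V) <-> !((W -> V))) && ((!D -> (D && A)) && (D -> V)) = True
    (V && !V) <-> !((W -> V)) = True
      V && !V = False
        !V = False
      !((W -> V)) = False
        W -> V = True
    (!D -> (D && A)) && (D -> V) = True
      !D -> (D && A) = True
        !D = False
        D && A = False
      D -> V = True
  ((G && W) -> ((W || A) -> (W || D))) -> (((!D -> !V) || !W) <-> ((!G && V) && (A || D))) = True
    (G && W) -> ((W || A) -> (W || D)) = True
      G && W = False
      (W || A) -> (W || D) = True
        W || A = True
        W || D = True
    ((!D -> !V) || !W) <-> ((!G && V) && (A || D)) = True
      (!D -> !V) || !W = True
        !D -> !V = True
          !D = False
          !V = False
        !W = False
      (!G && V) && (A || D) = True
        !G && V = True
          !G = True
        A || D = True
Both conjuncts True, so the formula holds.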